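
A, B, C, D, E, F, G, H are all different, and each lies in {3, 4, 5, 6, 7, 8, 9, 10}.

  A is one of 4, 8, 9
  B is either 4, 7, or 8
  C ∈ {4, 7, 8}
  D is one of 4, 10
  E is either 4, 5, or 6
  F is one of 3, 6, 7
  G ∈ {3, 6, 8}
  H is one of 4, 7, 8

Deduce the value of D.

The 8 variables draw from only 8 values {3, 4, 5, 6, 7, 8, 9, 10}, so each is used; only E can be 5, hence E = 5.
The 7 still-open variables together cover exactly {3, 4, 6, 7, 8, 9, 10} — 7 values for 7 variables — and 9 appears only in A's list, so A = 9.
Among the 6 still-open variables, 10 fits only D (and all 6 values in {3, 4, 6, 7, 8, 10} must be used), so D = 10.

10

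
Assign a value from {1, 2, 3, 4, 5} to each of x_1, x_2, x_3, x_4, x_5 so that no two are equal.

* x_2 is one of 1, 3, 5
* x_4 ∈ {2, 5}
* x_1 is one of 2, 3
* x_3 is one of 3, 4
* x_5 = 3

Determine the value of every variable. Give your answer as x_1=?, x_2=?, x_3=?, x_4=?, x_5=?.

x_5 has just one choice, so x_5 = 3. Remove 3 from x_1, x_2, x_3.
x_1 has just one choice, so x_1 = 2. Eliminate 2 elsewhere: x_4.
x_3 has just one choice, so x_3 = 4.
x_4 must be 5 (only option left). Remove 5 from x_2.
x_2's domain is down to {1}, so x_2 = 1.

x_1=2, x_2=1, x_3=4, x_4=5, x_5=3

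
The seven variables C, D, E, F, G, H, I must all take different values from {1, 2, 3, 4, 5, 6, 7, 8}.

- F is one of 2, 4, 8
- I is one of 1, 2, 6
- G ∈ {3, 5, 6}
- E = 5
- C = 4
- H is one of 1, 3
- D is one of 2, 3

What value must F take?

C must be 4 (only option left). Strike 4 from F.
E has just one choice, so E = 5. Eliminate 5 elsewhere: G.
Among the 5 still-open variables, 8 fits only F (and all 5 values in {1, 2, 3, 6, 8} must be used), so F = 8.

8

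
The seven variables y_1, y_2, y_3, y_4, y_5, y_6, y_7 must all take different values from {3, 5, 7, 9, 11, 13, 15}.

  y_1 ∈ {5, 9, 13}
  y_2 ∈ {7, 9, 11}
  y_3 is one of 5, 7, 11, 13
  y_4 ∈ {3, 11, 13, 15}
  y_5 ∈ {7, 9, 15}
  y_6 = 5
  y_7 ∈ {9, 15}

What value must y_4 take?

y_6 has just one choice, so y_6 = 5. Eliminate 5 elsewhere: y_1, y_3.
Among the 6 still-open variables, 3 fits only y_4 (and all 6 values in {3, 7, 9, 11, 13, 15} must be used), so y_4 = 3.

3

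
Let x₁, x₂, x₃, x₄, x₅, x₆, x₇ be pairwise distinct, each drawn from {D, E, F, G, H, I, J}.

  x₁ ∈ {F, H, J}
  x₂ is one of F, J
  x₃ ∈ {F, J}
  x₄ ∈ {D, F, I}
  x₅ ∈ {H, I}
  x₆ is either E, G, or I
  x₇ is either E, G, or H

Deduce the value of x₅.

I

The 7 variables together cover exactly {D, E, F, G, H, I, J} — 7 values for 7 variables — and D appears only in x₄'s list, so x₄ = D.
x₂ and x₃ share exactly the 2 values {F, J}; by pigeonhole those values go to them, so strike F, J from x₁.
x₁'s domain is down to {H}, so x₁ = H. Eliminate H elsewhere: x₅, x₇.
So x₅ = I.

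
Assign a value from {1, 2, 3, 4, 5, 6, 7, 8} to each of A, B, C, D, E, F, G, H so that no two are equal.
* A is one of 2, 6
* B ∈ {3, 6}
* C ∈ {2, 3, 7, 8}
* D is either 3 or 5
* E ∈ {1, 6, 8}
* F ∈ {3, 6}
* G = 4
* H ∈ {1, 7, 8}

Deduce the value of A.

G has just one choice, so G = 4.
Among the 7 still-open variables, 5 fits only D (and all 7 values in {1, 2, 3, 5, 6, 7, 8} must be used), so D = 5.
The 2 variables B and F are confined to {3, 6}, which locks those values in; drop them from A, C, E.
So A = 2.

2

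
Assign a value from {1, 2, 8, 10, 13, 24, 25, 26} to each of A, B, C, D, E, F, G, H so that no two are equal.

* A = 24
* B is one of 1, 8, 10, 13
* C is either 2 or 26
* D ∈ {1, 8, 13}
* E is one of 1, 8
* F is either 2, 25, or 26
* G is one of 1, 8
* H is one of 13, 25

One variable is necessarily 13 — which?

A's domain is down to {24}, so A = 24.
The 7 still-open variables draw from only 7 values {1, 2, 8, 10, 13, 25, 26}, so each is used; only B can be 10, hence B = 10.
The 2 variables E and G are confined to {1, 8}, which locks those values in; drop them from D.
So 13 goes to D.

D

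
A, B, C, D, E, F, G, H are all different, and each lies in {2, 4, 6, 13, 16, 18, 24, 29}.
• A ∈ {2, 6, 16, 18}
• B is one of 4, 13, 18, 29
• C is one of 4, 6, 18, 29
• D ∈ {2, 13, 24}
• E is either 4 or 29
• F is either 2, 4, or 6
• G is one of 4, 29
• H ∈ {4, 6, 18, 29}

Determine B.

The 8 variables together cover exactly {2, 4, 6, 13, 16, 18, 24, 29} — 8 values for 8 variables — and 16 appears only in A's list, so A = 16.
The 7 still-open variables draw from only 7 values {2, 4, 6, 13, 18, 24, 29}, so each is used; only D can be 24, hence D = 24.
Among the 6 still-open variables, 2 fits only F (and all 6 values in {2, 4, 6, 13, 18, 29} must be used), so F = 2.
The 5 still-open variables together cover exactly {4, 6, 13, 18, 29} — 5 values for 5 variables — and 13 appears only in B's list, so B = 13.

13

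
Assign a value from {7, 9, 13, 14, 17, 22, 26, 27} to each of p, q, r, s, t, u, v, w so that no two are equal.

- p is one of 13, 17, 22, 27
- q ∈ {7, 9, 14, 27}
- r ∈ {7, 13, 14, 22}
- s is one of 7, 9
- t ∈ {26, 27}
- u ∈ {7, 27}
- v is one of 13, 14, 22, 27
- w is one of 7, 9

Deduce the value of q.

14

Among the 8 variables, 17 fits only p (and all 8 values in {7, 9, 13, 14, 17, 22, 26, 27} must be used), so p = 17.
The 7 still-open variables draw from only 7 values {7, 9, 13, 14, 22, 26, 27}, so each is used; only t can be 26, hence t = 26.
s and w share exactly the 2 values {7, 9}; by pigeonhole those values go to them, so strike 7, 9 from q, r, u.
u has just one choice, so u = 27. So q, v can't be 27.
So q = 14.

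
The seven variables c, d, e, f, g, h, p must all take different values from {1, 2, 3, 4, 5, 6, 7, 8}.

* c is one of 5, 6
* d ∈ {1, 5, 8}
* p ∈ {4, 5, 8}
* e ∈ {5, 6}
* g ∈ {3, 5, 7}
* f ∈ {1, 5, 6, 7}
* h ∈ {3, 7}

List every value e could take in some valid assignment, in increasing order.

5, 6

The 7 variables draw from only 7 values {1, 3, 4, 5, 6, 7, 8}, so each is used; only p can be 4, hence p = 4.
The 6 still-open variables together cover exactly {1, 3, 5, 6, 7, 8} — 6 values for 6 variables — and 8 appears only in d's list, so d = 8.
The 5 still-open variables together cover exactly {1, 3, 5, 6, 7} — 5 values for 5 variables — and 1 appears only in f's list, so f = 1.
The 2 variables c and e are confined to {5, 6}, which locks those values in; drop them from g.
No further eliminations apply; e can still be any of 5, 6.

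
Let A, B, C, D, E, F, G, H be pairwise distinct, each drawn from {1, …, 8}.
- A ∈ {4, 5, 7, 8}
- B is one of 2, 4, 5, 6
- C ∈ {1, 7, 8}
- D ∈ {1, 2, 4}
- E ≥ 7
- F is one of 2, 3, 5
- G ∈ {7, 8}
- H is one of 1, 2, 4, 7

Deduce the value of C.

1

The 8 variables together cover exactly {1, 2, 3, 4, 5, 6, 7, 8} — 8 values for 8 variables — and 3 appears only in F's list, so F = 3.
Among the 7 still-open variables, 6 fits only B (and all 7 values in {1, 2, 4, 5, 6, 7, 8} must be used), so B = 6.
The 6 still-open variables draw from only 6 values {1, 2, 4, 5, 7, 8}, so each is used; only A can be 5, hence A = 5.
E and G share exactly the 2 values {7, 8}; by pigeonhole those values go to them, so strike 7, 8 from C, H.
So C = 1.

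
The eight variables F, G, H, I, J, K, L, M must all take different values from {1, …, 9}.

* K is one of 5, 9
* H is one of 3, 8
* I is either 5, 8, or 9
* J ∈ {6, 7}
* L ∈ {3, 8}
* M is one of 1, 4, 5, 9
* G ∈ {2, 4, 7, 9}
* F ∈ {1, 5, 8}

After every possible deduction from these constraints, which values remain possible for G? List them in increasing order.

2, 7

H and L share exactly the 2 values {3, 8}; by pigeonhole those values go to them, so strike 3, 8 from F, I.
I and K share exactly the 2 values {5, 9}; by pigeonhole those values go to them, so strike 5, 9 from F, G, M.
That leaves F = 1. Eliminate 1 elsewhere: M.
M has just one choice, so M = 4. Strike 4 from G.
No further eliminations apply; G can still be any of 2, 7.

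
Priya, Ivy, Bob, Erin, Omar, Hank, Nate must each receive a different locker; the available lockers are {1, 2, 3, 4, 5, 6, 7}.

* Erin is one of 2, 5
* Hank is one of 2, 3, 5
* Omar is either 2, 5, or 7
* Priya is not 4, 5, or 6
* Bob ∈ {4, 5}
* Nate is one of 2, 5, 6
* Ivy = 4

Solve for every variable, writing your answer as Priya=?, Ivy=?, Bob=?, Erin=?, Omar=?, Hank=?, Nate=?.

Ivy must be 4 (only option left). Remove 4 from Bob.
Bob's domain is down to {5}, so Bob = 5. Eliminate 5 elsewhere: Erin, Omar, Hank, Nate.
Erin has just one choice, so Erin = 2. Strike 2 from Priya, Omar, Hank, Nate.
Omar has just one choice, so Omar = 7. Remove 7 from Priya.
That leaves Hank = 3. Remove 3 from Priya.
Nate's domain is down to {6}, so Nate = 6.
Priya has just one choice, so Priya = 1.

Priya=1, Ivy=4, Bob=5, Erin=2, Omar=7, Hank=3, Nate=6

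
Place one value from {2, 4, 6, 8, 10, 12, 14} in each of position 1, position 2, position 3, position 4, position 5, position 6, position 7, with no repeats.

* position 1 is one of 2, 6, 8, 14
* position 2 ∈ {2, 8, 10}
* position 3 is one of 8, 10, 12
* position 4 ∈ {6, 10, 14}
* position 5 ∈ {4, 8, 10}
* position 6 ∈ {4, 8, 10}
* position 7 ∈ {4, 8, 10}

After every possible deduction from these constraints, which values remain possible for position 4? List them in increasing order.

6, 14

Among the 7 variables, 12 fits only position 3 (and all 7 values in {2, 4, 6, 8, 10, 12, 14} must be used), so position 3 = 12.
position 5, position 6, position 7 share exactly the 3 values {4, 8, 10}; by pigeonhole those values go to them, so strike 4, 8, 10 from position 1, position 2, position 4.
That leaves position 2 = 2. Eliminate 2 elsewhere: position 1.
No further eliminations apply; position 4 can still be any of 6, 14.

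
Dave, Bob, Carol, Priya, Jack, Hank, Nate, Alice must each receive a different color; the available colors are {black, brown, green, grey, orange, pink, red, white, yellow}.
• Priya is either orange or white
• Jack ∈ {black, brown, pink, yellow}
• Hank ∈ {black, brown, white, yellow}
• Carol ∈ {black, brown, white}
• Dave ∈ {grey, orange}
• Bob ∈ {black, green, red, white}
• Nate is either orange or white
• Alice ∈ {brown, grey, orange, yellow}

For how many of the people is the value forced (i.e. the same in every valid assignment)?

Priya and Nate between them cover only {orange, white} — a naked pair. Remove those values from Dave, Bob, Carol, Hank, Alice.
Dave must be grey (only option left). Strike grey from Alice.
Carol, Hank, Alice between them cover only {black, brown, yellow} — a naked triple. Remove those values from Bob, Jack.
Jack must be pink (only option left).
Determined: Dave=grey, Jack=pink. The other people each still have more than one consistent value. That makes 2.

2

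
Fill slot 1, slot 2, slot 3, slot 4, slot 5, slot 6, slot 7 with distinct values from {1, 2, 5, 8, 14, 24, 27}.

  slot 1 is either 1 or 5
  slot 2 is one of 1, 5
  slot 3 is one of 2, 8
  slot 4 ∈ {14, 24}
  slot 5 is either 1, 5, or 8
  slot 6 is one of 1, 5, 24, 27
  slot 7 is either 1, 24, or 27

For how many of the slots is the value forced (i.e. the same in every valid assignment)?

3

The 7 variables together cover exactly {1, 2, 5, 8, 14, 24, 27} — 7 values for 7 variables — and 2 appears only in slot 3's list, so slot 3 = 2.
The 6 still-open variables draw from only 6 values {1, 5, 8, 14, 24, 27}, so each is used; only slot 5 can be 8, hence slot 5 = 8.
The 5 still-open variables draw from only 5 values {1, 5, 14, 24, 27}, so each is used; only slot 4 can be 14, hence slot 4 = 14.
The 2 variables slot 1 and slot 2 are confined to {1, 5}, which locks those values in; drop them from slot 6, slot 7.
Determined: slot 3=2, slot 4=14, slot 5=8. The other slots each still have more than one consistent value. That makes 3.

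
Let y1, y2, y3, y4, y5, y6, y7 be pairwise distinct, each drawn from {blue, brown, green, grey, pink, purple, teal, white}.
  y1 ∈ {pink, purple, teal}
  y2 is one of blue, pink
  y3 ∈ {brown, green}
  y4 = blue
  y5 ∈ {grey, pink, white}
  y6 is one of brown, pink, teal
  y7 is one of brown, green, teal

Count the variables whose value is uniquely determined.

3

y4 must be blue (only option left). Strike blue from y2.
y2's domain is down to {pink}, so y2 = pink. Remove pink from y1, y5, y6.
The 3 variables y3, y6, y7 are confined to {brown, green, teal}, which locks those values in; drop them from y1.
y1's domain is down to {purple}, so y1 = purple.
Determined: y1=purple, y2=pink, y4=blue. The other variables each still have more than one consistent value. That makes 3.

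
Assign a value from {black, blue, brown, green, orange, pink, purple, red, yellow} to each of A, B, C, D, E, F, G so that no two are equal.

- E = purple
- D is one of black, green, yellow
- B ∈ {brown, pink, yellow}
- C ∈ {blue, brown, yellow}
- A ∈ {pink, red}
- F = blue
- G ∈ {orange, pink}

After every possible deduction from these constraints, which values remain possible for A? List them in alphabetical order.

E has just one choice, so E = purple.
That leaves F = blue. So C can't be blue.
No further eliminations apply; A can still be any of pink, red.

pink, red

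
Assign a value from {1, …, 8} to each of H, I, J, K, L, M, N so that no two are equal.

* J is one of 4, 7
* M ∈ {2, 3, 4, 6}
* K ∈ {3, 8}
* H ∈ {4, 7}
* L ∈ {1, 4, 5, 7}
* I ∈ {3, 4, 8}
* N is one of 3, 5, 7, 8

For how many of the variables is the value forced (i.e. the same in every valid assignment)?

2

The 2 variables H and J are confined to {4, 7}, which locks those values in; drop them from I, L, M, N.
I and K between them cover only {3, 8} — a naked pair. Remove those values from M, N.
N must be 5 (only option left). Eliminate 5 elsewhere: L.
L's domain is down to {1}, so L = 1.
Determined: L=1, N=5. The other variables each still have more than one consistent value. That makes 2.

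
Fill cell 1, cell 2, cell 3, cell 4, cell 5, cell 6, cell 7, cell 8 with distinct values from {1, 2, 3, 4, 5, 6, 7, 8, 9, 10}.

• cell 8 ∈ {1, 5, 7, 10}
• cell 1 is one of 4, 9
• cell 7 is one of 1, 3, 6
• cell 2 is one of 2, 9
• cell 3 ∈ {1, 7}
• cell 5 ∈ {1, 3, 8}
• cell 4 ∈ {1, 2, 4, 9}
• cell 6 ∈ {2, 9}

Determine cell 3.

7

cell 2 and cell 6 between them cover only {2, 9} — a naked pair. Remove those values from cell 1, cell 4.
cell 1's domain is down to {4}, so cell 1 = 4. Remove 4 from cell 4.
That leaves cell 4 = 1. Remove 1 from cell 3, cell 5, cell 7, cell 8.
So cell 3 = 7.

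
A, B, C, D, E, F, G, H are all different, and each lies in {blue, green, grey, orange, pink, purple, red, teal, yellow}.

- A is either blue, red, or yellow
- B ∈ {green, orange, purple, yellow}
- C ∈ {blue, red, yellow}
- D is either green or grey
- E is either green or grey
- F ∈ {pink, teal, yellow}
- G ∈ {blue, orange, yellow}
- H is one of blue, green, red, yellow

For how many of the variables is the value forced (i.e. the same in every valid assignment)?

D and E between them cover only {green, grey} — a naked pair. Remove those values from B, H.
A, C, H share exactly the 3 values {blue, red, yellow}; by pigeonhole those values go to them, so strike blue, red, yellow from B, F, G.
G's domain is down to {orange}, so G = orange. So B can't be orange.
B has just one choice, so B = purple.
Determined: B=purple, G=orange. The other variables each still have more than one consistent value. That makes 2.

2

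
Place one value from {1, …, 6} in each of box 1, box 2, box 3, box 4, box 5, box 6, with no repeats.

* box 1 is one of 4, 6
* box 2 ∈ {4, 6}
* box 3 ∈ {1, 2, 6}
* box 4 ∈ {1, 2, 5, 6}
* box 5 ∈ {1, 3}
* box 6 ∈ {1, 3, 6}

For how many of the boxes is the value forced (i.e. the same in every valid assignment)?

Among the 6 variables, 5 fits only box 4 (and all 6 values in {1, 2, 3, 4, 5, 6} must be used), so box 4 = 5.
Among the 5 still-open variables, 2 fits only box 3 (and all 5 values in {1, 2, 3, 4, 6} must be used), so box 3 = 2.
box 1 and box 2 between them cover only {4, 6} — a naked pair. Remove those values from box 6.
Determined: box 3=2, box 4=5. The other boxes each still have more than one consistent value. That makes 2.

2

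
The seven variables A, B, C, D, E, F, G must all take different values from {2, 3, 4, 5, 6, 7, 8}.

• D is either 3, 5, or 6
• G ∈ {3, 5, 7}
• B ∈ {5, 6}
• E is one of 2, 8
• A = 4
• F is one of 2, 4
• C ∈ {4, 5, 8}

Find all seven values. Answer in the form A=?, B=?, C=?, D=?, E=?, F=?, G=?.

A has just one choice, so A = 4. So C, F can't be 4.
F must be 2 (only option left). Strike 2 from E.
That leaves E = 8. Remove 8 from C.
That leaves C = 5. So B, D, G can't be 5.
B must be 6 (only option left). So D can't be 6.
D has just one choice, so D = 3. Remove 3 from G.
G has just one choice, so G = 7.

A=4, B=6, C=5, D=3, E=8, F=2, G=7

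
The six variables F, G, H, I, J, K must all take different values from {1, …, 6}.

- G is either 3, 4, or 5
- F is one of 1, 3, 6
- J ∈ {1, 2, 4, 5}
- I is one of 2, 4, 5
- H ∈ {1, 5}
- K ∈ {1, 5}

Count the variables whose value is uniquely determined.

The 6 variables draw from only 6 values {1, 2, 3, 4, 5, 6}, so each is used; only F can be 6, hence F = 6.
The 5 still-open variables together cover exactly {1, 2, 3, 4, 5} — 5 values for 5 variables — and 3 appears only in G's list, so G = 3.
H and K between them cover only {1, 5} — a naked pair. Remove those values from I, J.
Determined: F=6, G=3. The other variables each still have more than one consistent value. That makes 2.

2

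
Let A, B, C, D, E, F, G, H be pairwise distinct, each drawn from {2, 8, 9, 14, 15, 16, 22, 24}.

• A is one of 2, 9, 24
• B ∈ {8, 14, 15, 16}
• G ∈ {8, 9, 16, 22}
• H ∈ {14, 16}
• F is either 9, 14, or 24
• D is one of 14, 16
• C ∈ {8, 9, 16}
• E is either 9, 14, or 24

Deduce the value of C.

8

The 8 variables draw from only 8 values {2, 8, 9, 14, 15, 16, 22, 24}, so each is used; only A can be 2, hence A = 2.
The 7 still-open variables draw from only 7 values {8, 9, 14, 15, 16, 22, 24}, so each is used; only B can be 15, hence B = 15.
Among the 6 still-open variables, 22 fits only G (and all 6 values in {8, 9, 14, 16, 22, 24} must be used), so G = 22.
Among the 5 still-open variables, 8 fits only C (and all 5 values in {8, 9, 14, 16, 24} must be used), so C = 8.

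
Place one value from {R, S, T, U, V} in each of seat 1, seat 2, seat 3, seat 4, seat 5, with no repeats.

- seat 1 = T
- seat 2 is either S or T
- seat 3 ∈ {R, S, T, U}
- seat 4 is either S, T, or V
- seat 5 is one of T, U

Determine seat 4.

seat 1's domain is down to {T}, so seat 1 = T. Strike T from seat 2, seat 3, seat 4, seat 5.
seat 2 has just one choice, so seat 2 = S. So seat 3, seat 4 can't be S.
So seat 4 = V.

V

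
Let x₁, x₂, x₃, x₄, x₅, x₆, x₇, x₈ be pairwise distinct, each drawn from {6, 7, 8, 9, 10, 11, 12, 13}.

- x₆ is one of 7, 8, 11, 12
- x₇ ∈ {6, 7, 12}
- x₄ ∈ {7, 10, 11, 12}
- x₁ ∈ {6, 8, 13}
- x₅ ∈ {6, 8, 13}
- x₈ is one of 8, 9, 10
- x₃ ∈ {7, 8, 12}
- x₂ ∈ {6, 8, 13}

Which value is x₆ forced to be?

11

Among the 8 variables, 9 fits only x₈ (and all 8 values in {6, 7, 8, 9, 10, 11, 12, 13} must be used), so x₈ = 9.
The 7 still-open variables draw from only 7 values {6, 7, 8, 10, 11, 12, 13}, so each is used; only x₄ can be 10, hence x₄ = 10.
The 6 still-open variables draw from only 6 values {6, 7, 8, 11, 12, 13}, so each is used; only x₆ can be 11, hence x₆ = 11.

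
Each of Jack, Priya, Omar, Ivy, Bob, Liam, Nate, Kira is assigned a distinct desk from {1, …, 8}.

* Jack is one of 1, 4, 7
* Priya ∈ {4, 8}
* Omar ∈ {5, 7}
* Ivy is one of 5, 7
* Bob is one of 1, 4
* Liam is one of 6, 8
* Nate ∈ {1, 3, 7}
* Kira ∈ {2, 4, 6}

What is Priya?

8

The 8 variables draw from only 8 values {1, 2, 3, 4, 5, 6, 7, 8}, so each is used; only Kira can be 2, hence Kira = 2.
The 7 still-open variables together cover exactly {1, 3, 4, 5, 6, 7, 8} — 7 values for 7 variables — and 3 appears only in Nate's list, so Nate = 3.
The 6 still-open variables together cover exactly {1, 4, 5, 6, 7, 8} — 6 values for 6 variables — and 6 appears only in Liam's list, so Liam = 6.
The 5 still-open variables together cover exactly {1, 4, 5, 7, 8} — 5 values for 5 variables — and 8 appears only in Priya's list, so Priya = 8.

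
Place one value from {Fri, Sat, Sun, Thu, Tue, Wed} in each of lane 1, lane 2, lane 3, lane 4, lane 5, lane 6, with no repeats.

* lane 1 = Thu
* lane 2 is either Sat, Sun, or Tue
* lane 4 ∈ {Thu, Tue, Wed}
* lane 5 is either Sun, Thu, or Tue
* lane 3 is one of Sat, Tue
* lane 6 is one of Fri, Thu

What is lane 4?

Wed

lane 1 must be Thu (only option left). Remove Thu from lane 4, lane 5, lane 6.
That leaves lane 6 = Fri.
The 4 still-open variables draw from only 4 values {Sat, Sun, Tue, Wed}, so each is used; only lane 4 can be Wed, hence lane 4 = Wed.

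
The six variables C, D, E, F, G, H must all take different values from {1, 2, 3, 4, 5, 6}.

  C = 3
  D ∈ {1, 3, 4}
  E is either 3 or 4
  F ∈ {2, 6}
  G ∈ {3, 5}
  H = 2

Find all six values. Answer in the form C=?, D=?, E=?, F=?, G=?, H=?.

C must be 3 (only option left). Strike 3 from D, E, G.
E must be 4 (only option left). Eliminate 4 elsewhere: D.
G must be 5 (only option left).
That leaves H = 2. So F can't be 2.
D must be 1 (only option left).
That leaves F = 6.

C=3, D=1, E=4, F=6, G=5, H=2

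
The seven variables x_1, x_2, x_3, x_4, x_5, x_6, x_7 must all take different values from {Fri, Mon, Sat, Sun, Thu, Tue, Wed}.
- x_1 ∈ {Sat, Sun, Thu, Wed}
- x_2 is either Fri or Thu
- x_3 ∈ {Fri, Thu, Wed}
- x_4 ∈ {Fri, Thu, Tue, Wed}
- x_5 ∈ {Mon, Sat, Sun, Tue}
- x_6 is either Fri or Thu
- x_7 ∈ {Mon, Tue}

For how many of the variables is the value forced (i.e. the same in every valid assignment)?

x_2 and x_6 share exactly the 2 values {Fri, Thu}; by pigeonhole those values go to them, so strike Fri, Thu from x_1, x_3, x_4.
x_3 must be Wed (only option left). Strike Wed from x_1, x_4.
x_4 must be Tue (only option left). So x_5, x_7 can't be Tue.
x_7 has just one choice, so x_7 = Mon. Eliminate Mon elsewhere: x_5.
Determined: x_3=Wed, x_4=Tue, x_7=Mon. The other variables each still have more than one consistent value. That makes 3.

3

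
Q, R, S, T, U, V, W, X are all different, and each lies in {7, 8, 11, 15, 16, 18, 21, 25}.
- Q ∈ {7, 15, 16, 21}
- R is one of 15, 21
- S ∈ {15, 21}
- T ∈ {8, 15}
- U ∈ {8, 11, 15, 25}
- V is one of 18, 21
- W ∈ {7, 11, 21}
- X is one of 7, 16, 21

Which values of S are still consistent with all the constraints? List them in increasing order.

15, 21

The 8 variables draw from only 8 values {7, 8, 11, 15, 16, 18, 21, 25}, so each is used; only V can be 18, hence V = 18.
Among the 7 still-open variables, 25 fits only U (and all 7 values in {7, 8, 11, 15, 16, 21, 25} must be used), so U = 25.
The 6 still-open variables together cover exactly {7, 8, 11, 15, 16, 21} — 6 values for 6 variables — and 8 appears only in T's list, so T = 8.
Among the 5 still-open variables, 11 fits only W (and all 5 values in {7, 11, 15, 16, 21} must be used), so W = 11.
The 2 variables R and S are confined to {15, 21}, which locks those values in; drop them from Q, X.
No further eliminations apply; S can still be any of 15, 21.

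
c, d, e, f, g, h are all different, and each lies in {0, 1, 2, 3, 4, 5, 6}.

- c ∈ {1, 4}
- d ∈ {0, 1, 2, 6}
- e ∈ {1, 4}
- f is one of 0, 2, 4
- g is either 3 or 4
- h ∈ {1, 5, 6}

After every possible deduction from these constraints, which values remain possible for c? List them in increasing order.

c and e share exactly the 2 values {1, 4}; by pigeonhole those values go to them, so strike 1, 4 from d, f, g, h.
g must be 3 (only option left).
No further eliminations apply; c can still be any of 1, 4.

1, 4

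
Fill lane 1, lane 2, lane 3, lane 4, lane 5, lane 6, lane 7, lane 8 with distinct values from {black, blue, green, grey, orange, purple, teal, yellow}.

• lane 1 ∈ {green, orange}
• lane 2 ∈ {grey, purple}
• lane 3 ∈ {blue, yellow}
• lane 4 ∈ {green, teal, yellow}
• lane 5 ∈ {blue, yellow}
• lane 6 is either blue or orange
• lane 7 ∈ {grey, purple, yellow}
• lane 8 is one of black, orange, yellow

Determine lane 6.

The 8 variables draw from only 8 values {black, blue, green, grey, orange, purple, teal, yellow}, so each is used; only lane 8 can be black, hence lane 8 = black.
The 7 still-open variables draw from only 7 values {blue, green, grey, orange, purple, teal, yellow}, so each is used; only lane 4 can be teal, hence lane 4 = teal.
The 6 still-open variables together cover exactly {blue, green, grey, orange, purple, yellow} — 6 values for 6 variables — and green appears only in lane 1's list, so lane 1 = green.
Among the 5 still-open variables, orange fits only lane 6 (and all 5 values in {blue, grey, orange, purple, yellow} must be used), so lane 6 = orange.

orange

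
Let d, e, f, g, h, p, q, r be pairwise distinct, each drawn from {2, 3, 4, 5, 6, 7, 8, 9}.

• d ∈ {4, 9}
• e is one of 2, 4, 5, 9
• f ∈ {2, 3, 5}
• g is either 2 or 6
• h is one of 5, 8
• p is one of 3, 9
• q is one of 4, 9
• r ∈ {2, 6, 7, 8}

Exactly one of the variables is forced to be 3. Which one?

p

Among the 8 variables, 7 fits only r (and all 8 values in {2, 3, 4, 5, 6, 7, 8, 9} must be used), so r = 7.
The 7 still-open variables draw from only 7 values {2, 3, 4, 5, 6, 8, 9}, so each is used; only g can be 6, hence g = 6.
Among the 6 still-open variables, 8 fits only h (and all 6 values in {2, 3, 4, 5, 8, 9} must be used), so h = 8.
The 2 variables d and q are confined to {4, 9}, which locks those values in; drop them from e, p.
So 3 goes to p.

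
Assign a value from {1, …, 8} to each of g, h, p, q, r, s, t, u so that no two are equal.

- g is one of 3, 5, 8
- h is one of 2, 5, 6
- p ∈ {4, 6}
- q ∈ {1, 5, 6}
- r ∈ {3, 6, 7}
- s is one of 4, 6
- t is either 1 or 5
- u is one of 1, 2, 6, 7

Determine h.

2

The 8 variables draw from only 8 values {1, 2, 3, 4, 5, 6, 7, 8}, so each is used; only g can be 8, hence g = 8.
The 7 still-open variables draw from only 7 values {1, 2, 3, 4, 5, 6, 7}, so each is used; only r can be 3, hence r = 3.
The 6 still-open variables together cover exactly {1, 2, 4, 5, 6, 7} — 6 values for 6 variables — and 7 appears only in u's list, so u = 7.
The 5 still-open variables draw from only 5 values {1, 2, 4, 5, 6}, so each is used; only h can be 2, hence h = 2.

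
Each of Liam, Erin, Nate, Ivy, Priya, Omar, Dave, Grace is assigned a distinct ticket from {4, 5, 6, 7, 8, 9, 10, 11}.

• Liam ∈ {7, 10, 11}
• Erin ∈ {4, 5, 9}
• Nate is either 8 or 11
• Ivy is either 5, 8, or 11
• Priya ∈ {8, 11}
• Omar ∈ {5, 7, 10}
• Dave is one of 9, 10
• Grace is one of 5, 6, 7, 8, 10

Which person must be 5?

The 8 variables together cover exactly {4, 5, 6, 7, 8, 9, 10, 11} — 8 values for 8 variables — and 4 appears only in Erin's list, so Erin = 4.
The 7 still-open variables together cover exactly {5, 6, 7, 8, 9, 10, 11} — 7 values for 7 variables — and 6 appears only in Grace's list, so Grace = 6.
The 6 still-open variables draw from only 6 values {5, 7, 8, 9, 10, 11}, so each is used; only Dave can be 9, hence Dave = 9.
The 2 variables Nate and Priya are confined to {8, 11}, which locks those values in; drop them from Liam, Ivy.
So 5 goes to Ivy.

Ivy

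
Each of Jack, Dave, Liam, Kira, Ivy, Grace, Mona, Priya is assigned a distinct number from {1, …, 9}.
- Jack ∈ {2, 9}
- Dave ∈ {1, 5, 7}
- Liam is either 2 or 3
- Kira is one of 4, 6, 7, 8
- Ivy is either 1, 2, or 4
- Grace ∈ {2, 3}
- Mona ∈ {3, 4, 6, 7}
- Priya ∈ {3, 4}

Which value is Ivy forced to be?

The 2 variables Liam and Grace are confined to {2, 3}, which locks those values in; drop them from Jack, Ivy, Mona, Priya.
That leaves Jack = 9.
Priya's domain is down to {4}, so Priya = 4. Eliminate 4 elsewhere: Kira, Ivy, Mona.
So Ivy = 1.

1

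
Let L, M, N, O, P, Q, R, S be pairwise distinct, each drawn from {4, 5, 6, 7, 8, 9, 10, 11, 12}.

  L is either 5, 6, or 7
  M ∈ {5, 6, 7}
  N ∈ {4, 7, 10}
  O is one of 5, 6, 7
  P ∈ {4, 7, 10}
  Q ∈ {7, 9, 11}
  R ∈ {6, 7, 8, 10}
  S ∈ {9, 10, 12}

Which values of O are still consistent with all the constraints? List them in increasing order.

5, 6, 7

L, M, O between them cover only {5, 6, 7} — a naked triple. Remove those values from N, P, Q, R.
N and P between them cover only {4, 10} — a naked pair. Remove those values from R, S.
R has just one choice, so R = 8.
No further eliminations apply; O can still be any of 5, 6, 7.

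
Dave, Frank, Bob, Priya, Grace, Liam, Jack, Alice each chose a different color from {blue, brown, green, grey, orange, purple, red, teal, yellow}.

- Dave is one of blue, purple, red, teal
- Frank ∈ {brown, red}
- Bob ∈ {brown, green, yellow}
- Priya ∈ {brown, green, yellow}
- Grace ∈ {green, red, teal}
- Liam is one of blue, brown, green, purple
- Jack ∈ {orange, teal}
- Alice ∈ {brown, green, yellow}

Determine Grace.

The 8 variables draw from only 8 values {blue, brown, green, orange, purple, red, teal, yellow}, so each is used; only Jack can be orange, hence Jack = orange.
The 3 variables Bob, Priya, Alice are confined to {brown, green, yellow}, which locks those values in; drop them from Frank, Grace, Liam.
Frank has just one choice, so Frank = red. So Dave, Grace can't be red.
So Grace = teal.

teal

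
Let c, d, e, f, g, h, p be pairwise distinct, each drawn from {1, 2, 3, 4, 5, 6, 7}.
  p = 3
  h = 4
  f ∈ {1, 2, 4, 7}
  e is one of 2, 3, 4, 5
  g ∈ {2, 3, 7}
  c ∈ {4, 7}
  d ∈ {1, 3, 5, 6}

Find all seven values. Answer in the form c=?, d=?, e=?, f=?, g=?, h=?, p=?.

h's domain is down to {4}, so h = 4. Remove 4 from c, e, f.
p's domain is down to {3}, so p = 3. Remove 3 from d, e, g.
c's domain is down to {7}, so c = 7. Eliminate 7 elsewhere: f, g.
That leaves g = 2. Strike 2 from e, f.
e must be 5 (only option left). So d can't be 5.
f must be 1 (only option left). So d can't be 1.
That leaves d = 6.

c=7, d=6, e=5, f=1, g=2, h=4, p=3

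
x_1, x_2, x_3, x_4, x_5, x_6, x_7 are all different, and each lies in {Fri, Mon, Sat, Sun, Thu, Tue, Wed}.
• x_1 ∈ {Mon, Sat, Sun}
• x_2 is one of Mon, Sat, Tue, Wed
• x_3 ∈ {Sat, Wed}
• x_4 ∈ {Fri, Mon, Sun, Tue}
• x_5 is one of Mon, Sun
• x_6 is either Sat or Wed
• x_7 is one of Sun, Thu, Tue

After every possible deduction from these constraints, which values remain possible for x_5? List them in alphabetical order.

Mon, Sun

The 7 variables together cover exactly {Fri, Mon, Sat, Sun, Thu, Tue, Wed} — 7 values for 7 variables — and Fri appears only in x_4's list, so x_4 = Fri.
Among the 6 still-open variables, Thu fits only x_7 (and all 6 values in {Mon, Sat, Sun, Thu, Tue, Wed} must be used), so x_7 = Thu.
The 5 still-open variables together cover exactly {Mon, Sat, Sun, Tue, Wed} — 5 values for 5 variables — and Tue appears only in x_2's list, so x_2 = Tue.
x_3 and x_6 share exactly the 2 values {Sat, Wed}; by pigeonhole those values go to them, so strike Sat, Wed from x_1.
No further eliminations apply; x_5 can still be any of Mon, Sun.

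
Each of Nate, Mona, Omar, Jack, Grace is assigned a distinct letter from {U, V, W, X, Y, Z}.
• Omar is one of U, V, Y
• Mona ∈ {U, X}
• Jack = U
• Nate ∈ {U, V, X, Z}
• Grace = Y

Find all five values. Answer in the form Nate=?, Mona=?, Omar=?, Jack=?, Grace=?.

Jack must be U (only option left). Remove U from Nate, Mona, Omar.
Grace must be Y (only option left). Strike Y from Omar.
Mona has just one choice, so Mona = X. Eliminate X elsewhere: Nate.
Omar has just one choice, so Omar = V. Remove V from Nate.
That leaves Nate = Z.

Nate=Z, Mona=X, Omar=V, Jack=U, Grace=Y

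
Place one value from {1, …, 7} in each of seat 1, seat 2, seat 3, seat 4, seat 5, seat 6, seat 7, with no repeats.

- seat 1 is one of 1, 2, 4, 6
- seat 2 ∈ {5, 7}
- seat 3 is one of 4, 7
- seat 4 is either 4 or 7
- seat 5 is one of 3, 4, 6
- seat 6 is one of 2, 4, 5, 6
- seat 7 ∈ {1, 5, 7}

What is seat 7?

1

The 7 variables draw from only 7 values {1, 2, 3, 4, 5, 6, 7}, so each is used; only seat 5 can be 3, hence seat 5 = 3.
seat 3 and seat 4 share exactly the 2 values {4, 7}; by pigeonhole those values go to them, so strike 4, 7 from seat 1, seat 2, seat 6, seat 7.
seat 2 has just one choice, so seat 2 = 5. Strike 5 from seat 6, seat 7.
So seat 7 = 1.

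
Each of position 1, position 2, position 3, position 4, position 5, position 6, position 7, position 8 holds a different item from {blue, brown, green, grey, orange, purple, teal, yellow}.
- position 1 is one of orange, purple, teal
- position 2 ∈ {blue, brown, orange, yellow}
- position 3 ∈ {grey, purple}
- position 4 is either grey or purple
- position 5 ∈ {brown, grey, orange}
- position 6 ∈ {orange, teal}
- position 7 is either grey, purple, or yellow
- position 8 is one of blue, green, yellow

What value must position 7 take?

Among the 8 variables, green fits only position 8 (and all 8 values in {blue, brown, green, grey, orange, purple, teal, yellow} must be used), so position 8 = green.
The 7 still-open variables together cover exactly {blue, brown, grey, orange, purple, teal, yellow} — 7 values for 7 variables — and blue appears only in position 2's list, so position 2 = blue.
Among the 6 still-open variables, brown fits only position 5 (and all 6 values in {brown, grey, orange, purple, teal, yellow} must be used), so position 5 = brown.
The 5 still-open variables draw from only 5 values {grey, orange, purple, teal, yellow}, so each is used; only position 7 can be yellow, hence position 7 = yellow.

yellow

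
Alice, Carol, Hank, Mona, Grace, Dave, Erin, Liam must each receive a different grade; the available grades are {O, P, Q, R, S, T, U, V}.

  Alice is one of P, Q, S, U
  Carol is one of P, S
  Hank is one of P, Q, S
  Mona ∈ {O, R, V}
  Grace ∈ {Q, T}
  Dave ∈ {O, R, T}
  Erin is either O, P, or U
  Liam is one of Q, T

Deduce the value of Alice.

The 8 variables draw from only 8 values {O, P, Q, R, S, T, U, V}, so each is used; only Mona can be V, hence Mona = V.
The 7 still-open variables draw from only 7 values {O, P, Q, R, S, T, U}, so each is used; only Dave can be R, hence Dave = R.
Among the 6 still-open variables, O fits only Erin (and all 6 values in {O, P, Q, S, T, U} must be used), so Erin = O.
The 5 still-open variables together cover exactly {P, Q, S, T, U} — 5 values for 5 variables — and U appears only in Alice's list, so Alice = U.

U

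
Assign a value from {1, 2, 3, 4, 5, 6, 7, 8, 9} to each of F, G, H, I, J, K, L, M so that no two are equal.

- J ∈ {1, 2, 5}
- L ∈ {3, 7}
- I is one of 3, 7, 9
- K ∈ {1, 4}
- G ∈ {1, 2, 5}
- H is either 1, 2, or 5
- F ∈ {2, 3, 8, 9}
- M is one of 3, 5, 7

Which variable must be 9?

The 8 variables draw from only 8 values {1, 2, 3, 4, 5, 7, 8, 9}, so each is used; only K can be 4, hence K = 4.
Among the 7 still-open variables, 8 fits only F (and all 7 values in {1, 2, 3, 5, 7, 8, 9} must be used), so F = 8.
Among the 6 still-open variables, 9 fits only I (and all 6 values in {1, 2, 3, 5, 7, 9} must be used), so I = 9.

I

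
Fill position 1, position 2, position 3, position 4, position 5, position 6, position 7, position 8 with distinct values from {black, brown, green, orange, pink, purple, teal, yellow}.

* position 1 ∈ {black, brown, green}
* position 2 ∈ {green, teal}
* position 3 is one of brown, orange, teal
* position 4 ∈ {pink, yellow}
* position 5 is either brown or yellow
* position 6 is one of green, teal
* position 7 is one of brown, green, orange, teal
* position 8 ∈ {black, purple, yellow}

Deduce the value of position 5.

The 8 variables draw from only 8 values {black, brown, green, orange, pink, purple, teal, yellow}, so each is used; only position 4 can be pink, hence position 4 = pink.
Among the 7 still-open variables, purple fits only position 8 (and all 7 values in {black, brown, green, orange, purple, teal, yellow} must be used), so position 8 = purple.
Among the 6 still-open variables, black fits only position 1 (and all 6 values in {black, brown, green, orange, teal, yellow} must be used), so position 1 = black.
The 5 still-open variables together cover exactly {brown, green, orange, teal, yellow} — 5 values for 5 variables — and yellow appears only in position 5's list, so position 5 = yellow.

yellow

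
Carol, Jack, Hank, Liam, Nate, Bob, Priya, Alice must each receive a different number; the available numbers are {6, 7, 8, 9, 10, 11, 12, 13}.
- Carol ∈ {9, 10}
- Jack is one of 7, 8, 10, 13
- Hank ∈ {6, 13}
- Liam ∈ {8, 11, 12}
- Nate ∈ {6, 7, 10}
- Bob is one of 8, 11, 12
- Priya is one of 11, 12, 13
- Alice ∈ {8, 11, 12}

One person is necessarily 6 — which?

Hank

The 8 variables together cover exactly {6, 7, 8, 9, 10, 11, 12, 13} — 8 values for 8 variables — and 9 appears only in Carol's list, so Carol = 9.
Liam, Bob, Alice between them cover only {8, 11, 12} — a naked triple. Remove those values from Jack, Priya.
Priya must be 13 (only option left). So Jack, Hank can't be 13.
So 6 goes to Hank.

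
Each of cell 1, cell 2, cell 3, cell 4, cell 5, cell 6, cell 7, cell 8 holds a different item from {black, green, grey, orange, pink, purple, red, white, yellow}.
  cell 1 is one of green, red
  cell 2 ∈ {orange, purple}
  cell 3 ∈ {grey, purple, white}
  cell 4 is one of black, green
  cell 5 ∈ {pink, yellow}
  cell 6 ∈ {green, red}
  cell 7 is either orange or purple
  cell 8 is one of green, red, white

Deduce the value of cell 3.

grey

The 2 variables cell 1 and cell 6 are confined to {green, red}, which locks those values in; drop them from cell 4, cell 8.
That leaves cell 4 = black.
That leaves cell 8 = white. Strike white from cell 3.
cell 2 and cell 7 share exactly the 2 values {orange, purple}; by pigeonhole those values go to them, so strike orange, purple from cell 3.
So cell 3 = grey.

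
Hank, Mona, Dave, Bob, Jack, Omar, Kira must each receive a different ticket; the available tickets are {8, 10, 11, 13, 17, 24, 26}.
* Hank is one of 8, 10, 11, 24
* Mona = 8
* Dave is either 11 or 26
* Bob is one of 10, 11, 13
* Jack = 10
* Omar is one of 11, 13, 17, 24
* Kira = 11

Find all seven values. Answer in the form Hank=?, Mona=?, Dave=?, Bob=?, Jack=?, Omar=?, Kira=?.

Hank=24, Mona=8, Dave=26, Bob=13, Jack=10, Omar=17, Kira=11

Mona has just one choice, so Mona = 8. Remove 8 from Hank.
Jack's domain is down to {10}, so Jack = 10. Strike 10 from Hank, Bob.
Kira has just one choice, so Kira = 11. Remove 11 from Hank, Dave, Bob, Omar.
Hank must be 24 (only option left). So Omar can't be 24.
Dave must be 26 (only option left).
Bob has just one choice, so Bob = 13. Remove 13 from Omar.
Omar has just one choice, so Omar = 17.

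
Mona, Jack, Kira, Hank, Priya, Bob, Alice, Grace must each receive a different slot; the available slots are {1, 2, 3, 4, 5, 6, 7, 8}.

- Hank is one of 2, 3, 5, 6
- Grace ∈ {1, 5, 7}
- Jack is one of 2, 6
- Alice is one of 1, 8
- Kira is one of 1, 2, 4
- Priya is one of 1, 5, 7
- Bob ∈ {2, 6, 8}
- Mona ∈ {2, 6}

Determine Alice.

1

The 8 variables together cover exactly {1, 2, 3, 4, 5, 6, 7, 8} — 8 values for 8 variables — and 3 appears only in Hank's list, so Hank = 3.
The 7 still-open variables together cover exactly {1, 2, 4, 5, 6, 7, 8} — 7 values for 7 variables — and 4 appears only in Kira's list, so Kira = 4.
Mona and Jack between them cover only {2, 6} — a naked pair. Remove those values from Bob.
Bob's domain is down to {8}, so Bob = 8. Remove 8 from Alice.
So Alice = 1.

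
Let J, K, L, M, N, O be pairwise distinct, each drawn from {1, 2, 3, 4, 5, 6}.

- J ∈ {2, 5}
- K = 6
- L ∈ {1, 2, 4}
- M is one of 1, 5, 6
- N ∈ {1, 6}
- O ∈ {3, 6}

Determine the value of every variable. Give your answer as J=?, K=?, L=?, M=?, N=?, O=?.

J=2, K=6, L=4, M=5, N=1, O=3

K has just one choice, so K = 6. Remove 6 from M, N, O.
That leaves N = 1. Remove 1 from L, M.
That leaves O = 3.
M must be 5 (only option left). So J can't be 5.
J has just one choice, so J = 2. Eliminate 2 elsewhere: L.
That leaves L = 4.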